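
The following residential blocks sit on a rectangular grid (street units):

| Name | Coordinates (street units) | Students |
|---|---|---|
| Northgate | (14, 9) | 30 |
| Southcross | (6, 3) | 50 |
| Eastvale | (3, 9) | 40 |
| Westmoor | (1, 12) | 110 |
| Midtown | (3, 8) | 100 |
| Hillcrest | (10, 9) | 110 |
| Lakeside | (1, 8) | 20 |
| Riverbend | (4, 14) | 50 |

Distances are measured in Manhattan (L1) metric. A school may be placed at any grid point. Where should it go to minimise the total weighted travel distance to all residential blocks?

(3, 9)

Manhattan distance separates: Σwᵢ(|x−xᵢ|+|y−yᵢ|) = Σwᵢ|x−xᵢ| + Σwᵢ|y−yᵢ|, so x and y are optimised independently as 1-D weighted medians.
Total weight W = 510; half = 255.
x-coordinate, sorted with cumulative weight:
  x=1 (Westmoor, w=110) cum 110
  x=1 (Lakeside, w=20) cum 130
  x=3 (Eastvale, w=40) cum 170
  x=3 (Midtown, w=100) cum 270  ← median
  x=4 (Riverbend, w=50) cum 320
  x=6 (Southcross, w=50) cum 370
  x=10 (Hillcrest, w=110) cum 480
  x=14 (Northgate, w=30) cum 510
⇒ x* = 3
y-coordinate, sorted with cumulative weight:
  y=3 (Southcross, w=50) cum 50
  y=8 (Midtown, w=100) cum 150
  y=8 (Lakeside, w=20) cum 170
  y=9 (Northgate, w=30) cum 200
  y=9 (Eastvale, w=40) cum 240
  y=9 (Hillcrest, w=110) cum 350  ← median
  y=12 (Westmoor, w=110) cum 460
  y=14 (Riverbend, w=50) cum 510
⇒ y* = 9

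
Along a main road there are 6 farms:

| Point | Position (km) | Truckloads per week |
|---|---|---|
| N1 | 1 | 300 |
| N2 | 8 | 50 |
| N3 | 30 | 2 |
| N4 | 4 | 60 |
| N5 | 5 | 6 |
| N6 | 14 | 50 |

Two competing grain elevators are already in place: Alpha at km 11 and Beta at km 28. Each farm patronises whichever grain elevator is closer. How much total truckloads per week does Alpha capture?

The indifferent point is the midpoint (11+28)/2 = 19.5; farms left of it (closer to Alpha at 11) go to Alpha, those right go to Beta.
  N1 at 1 (w=300) → Alpha
  N4 at 4 (w=60) → Alpha
  N5 at 5 (w=6) → Alpha
  N2 at 8 (w=50) → Alpha
  N6 at 14 (w=50) → Alpha
  N3 at 30 (w=2) → Beta
Alpha captures 466; Beta captures 2.

466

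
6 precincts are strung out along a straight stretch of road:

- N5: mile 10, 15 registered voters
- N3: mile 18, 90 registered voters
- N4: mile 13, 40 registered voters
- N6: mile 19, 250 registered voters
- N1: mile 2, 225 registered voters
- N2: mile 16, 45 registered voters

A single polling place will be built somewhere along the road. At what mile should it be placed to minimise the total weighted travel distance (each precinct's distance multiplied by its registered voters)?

For a sum of weighted absolute distances on a line, the optimum is the weighted median (not the mean). Total weight W = 665; half-weight = 332.5.
Sort by position and accumulate weight:
  mile 2 (N1, w=225) → cum 225
  mile 10 (N5, w=15) → cum 240
  mile 13 (N4, w=40) → cum 280
  mile 16 (N2, w=45) → cum 325
  mile 18 (N3, w=90) → cum 415  ≥ 332.5 → median here
  mile 19 (N6, w=250) → cum 665
Optimal location: mile 18.

x = 18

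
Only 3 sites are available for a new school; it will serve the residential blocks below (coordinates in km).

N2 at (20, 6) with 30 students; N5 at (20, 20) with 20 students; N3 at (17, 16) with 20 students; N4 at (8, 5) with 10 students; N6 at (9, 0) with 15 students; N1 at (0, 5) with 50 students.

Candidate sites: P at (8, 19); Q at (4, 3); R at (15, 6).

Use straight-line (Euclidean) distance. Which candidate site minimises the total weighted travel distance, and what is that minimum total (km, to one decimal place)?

R, total 1600.9 km

Total weighted distance at each candidate:
  P (8, 19): total = 2192.9
  Q (4, 3): total = 1678.8
  R (15, 6): total = 1600.9
Minimum is at R with total 1600.9 km.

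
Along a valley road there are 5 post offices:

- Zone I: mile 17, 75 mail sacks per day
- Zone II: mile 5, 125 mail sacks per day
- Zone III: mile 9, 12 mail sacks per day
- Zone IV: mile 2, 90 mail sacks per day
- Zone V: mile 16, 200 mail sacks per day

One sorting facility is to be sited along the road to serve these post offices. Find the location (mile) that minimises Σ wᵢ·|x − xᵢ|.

For a sum of weighted absolute distances on a line, the optimum is the weighted median (not the mean). Total weight W = 502; half-weight = 251.
Sort by position and accumulate weight:
  mile 2 (Zone IV, w=90) → cum 90
  mile 5 (Zone II, w=125) → cum 215
  mile 9 (Zone III, w=12) → cum 227
  mile 16 (Zone V, w=200) → cum 427  ≥ 251 → median here
  mile 17 (Zone I, w=75) → cum 502
Optimal location: mile 16.

x = 16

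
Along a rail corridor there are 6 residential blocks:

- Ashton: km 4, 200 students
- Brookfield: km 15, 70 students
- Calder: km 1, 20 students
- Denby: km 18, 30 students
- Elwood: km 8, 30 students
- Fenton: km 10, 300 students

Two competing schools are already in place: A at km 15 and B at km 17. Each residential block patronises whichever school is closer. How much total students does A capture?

The indifferent point is the midpoint (15+17)/2 = 16; residential blocks left of it (closer to A at 15) go to A, those right go to B.
  Calder at 1 (w=20) → A
  Ashton at 4 (w=200) → A
  Elwood at 8 (w=30) → A
  Fenton at 10 (w=300) → A
  Brookfield at 15 (w=70) → A
  Denby at 18 (w=30) → B
A captures 620; B captures 30.

620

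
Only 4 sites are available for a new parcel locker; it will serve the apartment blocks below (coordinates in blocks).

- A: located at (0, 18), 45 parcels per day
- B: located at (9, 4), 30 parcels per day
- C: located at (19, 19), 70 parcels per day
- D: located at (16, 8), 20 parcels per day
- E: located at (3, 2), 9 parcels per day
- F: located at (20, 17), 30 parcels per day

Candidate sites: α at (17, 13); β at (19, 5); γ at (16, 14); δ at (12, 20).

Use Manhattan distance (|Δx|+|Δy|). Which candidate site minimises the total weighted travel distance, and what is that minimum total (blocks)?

γ, total 2525 blocks

Total weighted distance at each candidate:
  α (17, 13): total = 2615
  β (19, 5): total = 3431
  γ (16, 14): total = 2525
  δ (12, 20): total = 2653
Minimum is at γ with total 2525 blocks.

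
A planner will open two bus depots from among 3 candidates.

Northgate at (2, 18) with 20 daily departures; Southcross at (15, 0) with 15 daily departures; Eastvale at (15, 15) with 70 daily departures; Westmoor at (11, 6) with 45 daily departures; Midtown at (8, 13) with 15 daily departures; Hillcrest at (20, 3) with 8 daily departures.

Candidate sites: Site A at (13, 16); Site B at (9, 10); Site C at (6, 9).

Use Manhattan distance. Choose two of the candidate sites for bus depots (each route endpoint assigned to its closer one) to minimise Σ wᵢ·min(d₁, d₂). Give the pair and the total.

{Site A, Site B}, total 1184

Evaluate every pair (each demand assigned to the nearer of the two):
  {Site A, Site B}: total = 1184
  {Site A, Site C}: total = 1350
  {Site B, Site C}: total = 1744
Best pair: {Site A, Site B} with total 1184.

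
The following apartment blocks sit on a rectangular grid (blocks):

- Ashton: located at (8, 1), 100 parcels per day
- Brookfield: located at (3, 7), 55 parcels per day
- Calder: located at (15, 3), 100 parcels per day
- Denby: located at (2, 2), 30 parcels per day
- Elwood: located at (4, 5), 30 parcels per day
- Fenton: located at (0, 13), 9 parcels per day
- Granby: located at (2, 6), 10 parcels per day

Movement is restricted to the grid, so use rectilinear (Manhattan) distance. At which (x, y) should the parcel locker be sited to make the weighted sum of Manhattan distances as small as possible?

Manhattan distance separates: Σwᵢ(|x−xᵢ|+|y−yᵢ|) = Σwᵢ|x−xᵢ| + Σwᵢ|y−yᵢ|, so x and y are optimised independently as 1-D weighted medians.
Total weight W = 334; half = 167.
x-coordinate, sorted with cumulative weight:
  x=0 (Fenton, w=9) cum 9
  x=2 (Denby, w=30) cum 39
  x=2 (Granby, w=10) cum 49
  x=3 (Brookfield, w=55) cum 104
  x=4 (Elwood, w=30) cum 134
  x=8 (Ashton, w=100) cum 234  ← median
  x=15 (Calder, w=100) cum 334
⇒ x* = 8
y-coordinate, sorted with cumulative weight:
  y=1 (Ashton, w=100) cum 100
  y=2 (Denby, w=30) cum 130
  y=3 (Calder, w=100) cum 230  ← median
  y=5 (Elwood, w=30) cum 260
  y=6 (Granby, w=10) cum 270
  y=7 (Brookfield, w=55) cum 325
  y=13 (Fenton, w=9) cum 334
⇒ y* = 3

(8, 3)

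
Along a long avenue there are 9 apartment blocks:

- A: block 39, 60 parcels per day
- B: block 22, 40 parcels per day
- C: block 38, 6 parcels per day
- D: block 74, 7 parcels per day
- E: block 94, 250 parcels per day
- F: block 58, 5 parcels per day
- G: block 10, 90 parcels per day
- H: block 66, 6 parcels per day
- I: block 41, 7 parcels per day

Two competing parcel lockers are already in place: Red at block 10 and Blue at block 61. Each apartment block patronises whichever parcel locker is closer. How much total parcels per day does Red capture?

The indifferent point is the midpoint (10+61)/2 = 35.5; apartment blocks left of it (closer to Red at 10) go to Red, those right go to Blue.
  G at 10 (w=90) → Red
  B at 22 (w=40) → Red
  C at 38 (w=6) → Blue
  A at 39 (w=60) → Blue
  I at 41 (w=7) → Blue
  F at 58 (w=5) → Blue
  H at 66 (w=6) → Blue
  D at 74 (w=7) → Blue
  E at 94 (w=250) → Blue
Red captures 130; Blue captures 341.

130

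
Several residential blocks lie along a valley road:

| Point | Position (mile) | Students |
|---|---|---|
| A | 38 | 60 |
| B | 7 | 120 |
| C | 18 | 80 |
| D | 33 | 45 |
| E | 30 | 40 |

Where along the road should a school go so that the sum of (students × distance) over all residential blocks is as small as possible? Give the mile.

For a sum of weighted absolute distances on a line, the optimum is the weighted median (not the mean). Total weight W = 345; half-weight = 172.5.
Sort by position and accumulate weight:
  mile 7 (B, w=120) → cum 120
  mile 18 (C, w=80) → cum 200  ≥ 172.5 → median here
  mile 30 (E, w=40) → cum 240
  mile 33 (D, w=45) → cum 285
  mile 38 (A, w=60) → cum 345
Optimal location: mile 18.

x = 18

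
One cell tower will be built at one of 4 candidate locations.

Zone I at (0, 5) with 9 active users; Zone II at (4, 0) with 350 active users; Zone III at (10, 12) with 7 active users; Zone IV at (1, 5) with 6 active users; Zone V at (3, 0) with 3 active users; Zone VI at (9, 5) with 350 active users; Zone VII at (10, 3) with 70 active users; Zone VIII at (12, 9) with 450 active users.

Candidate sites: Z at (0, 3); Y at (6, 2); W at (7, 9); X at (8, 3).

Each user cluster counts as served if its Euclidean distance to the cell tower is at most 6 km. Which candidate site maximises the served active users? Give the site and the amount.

Coverage radius r = 6 km; a point is covered iff (Δx)²+(Δy)² ≤ 6² = 36.
  Z (0, 3): covers {Zone I, Zone II, Zone IV, Zone V} → 368
  Y (6, 2): covers {Zone II, Zone IV, Zone V, Zone VI, Zone VII} → 779
  W (7, 9): covers {Zone III, Zone VI, Zone VIII} → 807
  X (8, 3): covers {Zone II, Zone V, Zone VI, Zone VII} → 773
Maximum coverage at W: 807 active users.

W, covering 807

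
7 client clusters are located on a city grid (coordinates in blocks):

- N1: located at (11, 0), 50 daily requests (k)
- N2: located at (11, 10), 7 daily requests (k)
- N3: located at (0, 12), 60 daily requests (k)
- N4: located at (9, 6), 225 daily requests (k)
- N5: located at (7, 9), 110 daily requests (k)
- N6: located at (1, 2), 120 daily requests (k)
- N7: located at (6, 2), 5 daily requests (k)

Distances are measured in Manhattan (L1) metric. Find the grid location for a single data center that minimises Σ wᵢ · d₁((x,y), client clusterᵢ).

Manhattan distance separates: Σwᵢ(|x−xᵢ|+|y−yᵢ|) = Σwᵢ|x−xᵢ| + Σwᵢ|y−yᵢ|, so x and y are optimised independently as 1-D weighted medians.
Total weight W = 577; half = 288.5.
x-coordinate, sorted with cumulative weight:
  x=0 (N3, w=60) cum 60
  x=1 (N6, w=120) cum 180
  x=6 (N7, w=5) cum 185
  x=7 (N5, w=110) cum 295  ← median
  x=9 (N4, w=225) cum 520
  x=11 (N1, w=50) cum 570
  x=11 (N2, w=7) cum 577
⇒ x* = 7
y-coordinate, sorted with cumulative weight:
  y=0 (N1, w=50) cum 50
  y=2 (N6, w=120) cum 170
  y=2 (N7, w=5) cum 175
  y=6 (N4, w=225) cum 400  ← median
  y=9 (N5, w=110) cum 510
  y=10 (N2, w=7) cum 517
  y=12 (N3, w=60) cum 577
⇒ y* = 6

(7, 6)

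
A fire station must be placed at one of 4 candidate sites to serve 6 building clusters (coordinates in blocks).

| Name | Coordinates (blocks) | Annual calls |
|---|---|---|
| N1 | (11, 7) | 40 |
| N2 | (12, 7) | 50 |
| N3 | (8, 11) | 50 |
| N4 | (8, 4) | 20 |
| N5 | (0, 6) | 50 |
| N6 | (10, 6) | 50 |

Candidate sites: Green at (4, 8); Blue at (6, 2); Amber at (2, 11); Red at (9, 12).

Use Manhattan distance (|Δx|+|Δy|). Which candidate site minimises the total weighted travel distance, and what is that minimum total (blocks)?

Total weighted distance at each candidate:
  Green (4, 8): total = 1980
  Blue (6, 2): total = 2480
  Amber (2, 11): total = 2780
  Red (9, 12): total = 2060
Minimum is at Green with total 1980 blocks.

Green, total 1980 blocks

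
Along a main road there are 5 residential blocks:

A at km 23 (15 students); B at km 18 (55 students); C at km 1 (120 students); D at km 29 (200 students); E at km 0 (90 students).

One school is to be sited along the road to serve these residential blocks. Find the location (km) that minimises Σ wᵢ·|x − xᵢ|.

x = 18

For a sum of weighted absolute distances on a line, the optimum is the weighted median (not the mean). Total weight W = 480; half-weight = 240.
Sort by position and accumulate weight:
  km 0 (E, w=90) → cum 90
  km 1 (C, w=120) → cum 210
  km 18 (B, w=55) → cum 265  ≥ 240 → median here
  km 23 (A, w=15) → cum 280
  km 29 (D, w=200) → cum 480
Optimal location: km 18.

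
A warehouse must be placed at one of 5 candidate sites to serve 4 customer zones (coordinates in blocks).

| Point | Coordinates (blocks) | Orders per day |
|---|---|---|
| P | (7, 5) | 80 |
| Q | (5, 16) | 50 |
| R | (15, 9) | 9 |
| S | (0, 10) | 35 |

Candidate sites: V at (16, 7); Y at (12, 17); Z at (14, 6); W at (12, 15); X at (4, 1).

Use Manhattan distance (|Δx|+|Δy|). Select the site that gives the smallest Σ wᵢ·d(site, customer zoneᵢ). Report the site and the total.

Total weighted distance at each candidate:
  V (16, 7): total = 2572
  Y (12, 17): total = 2524
  Z (14, 6): total = 2256
  W (12, 15): total = 2276
  X (4, 1): total = 1986
Minimum is at X with total 1986 blocks.

X, total 1986 blocks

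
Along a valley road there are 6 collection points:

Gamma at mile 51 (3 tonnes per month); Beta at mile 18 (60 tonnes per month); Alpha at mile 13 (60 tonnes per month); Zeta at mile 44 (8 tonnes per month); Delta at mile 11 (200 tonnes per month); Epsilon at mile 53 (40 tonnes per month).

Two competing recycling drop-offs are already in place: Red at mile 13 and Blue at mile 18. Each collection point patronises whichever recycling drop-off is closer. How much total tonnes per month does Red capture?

The indifferent point is the midpoint (13+18)/2 = 15.5; collection points left of it (closer to Red at 13) go to Red, those right go to Blue.
  Delta at 11 (w=200) → Red
  Alpha at 13 (w=60) → Red
  Beta at 18 (w=60) → Blue
  Zeta at 44 (w=8) → Blue
  Gamma at 51 (w=3) → Blue
  Epsilon at 53 (w=40) → Blue
Red captures 260; Blue captures 111.

260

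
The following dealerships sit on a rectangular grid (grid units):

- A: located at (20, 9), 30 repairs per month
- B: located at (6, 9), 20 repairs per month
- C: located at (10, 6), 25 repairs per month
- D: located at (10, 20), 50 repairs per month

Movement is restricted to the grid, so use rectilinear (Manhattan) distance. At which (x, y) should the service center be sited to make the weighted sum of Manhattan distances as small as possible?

Manhattan distance separates: Σwᵢ(|x−xᵢ|+|y−yᵢ|) = Σwᵢ|x−xᵢ| + Σwᵢ|y−yᵢ|, so x and y are optimised independently as 1-D weighted medians.
Total weight W = 125; half = 62.5.
x-coordinate, sorted with cumulative weight:
  x=6 (B, w=20) cum 20
  x=10 (C, w=25) cum 45
  x=10 (D, w=50) cum 95  ← median
  x=20 (A, w=30) cum 125
⇒ x* = 10
y-coordinate, sorted with cumulative weight:
  y=6 (C, w=25) cum 25
  y=9 (A, w=30) cum 55
  y=9 (B, w=20) cum 75  ← median
  y=20 (D, w=50) cum 125
⇒ y* = 9

(10, 9)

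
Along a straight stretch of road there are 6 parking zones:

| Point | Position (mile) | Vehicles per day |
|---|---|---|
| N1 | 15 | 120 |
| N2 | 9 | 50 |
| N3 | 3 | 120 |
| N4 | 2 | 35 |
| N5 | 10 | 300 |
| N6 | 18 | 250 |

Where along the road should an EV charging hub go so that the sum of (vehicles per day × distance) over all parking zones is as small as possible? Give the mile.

For a sum of weighted absolute distances on a line, the optimum is the weighted median (not the mean). Total weight W = 875; half-weight = 437.5.
Sort by position and accumulate weight:
  mile 2 (N4, w=35) → cum 35
  mile 3 (N3, w=120) → cum 155
  mile 9 (N2, w=50) → cum 205
  mile 10 (N5, w=300) → cum 505  ≥ 437.5 → median here
  mile 15 (N1, w=120) → cum 625
  mile 18 (N6, w=250) → cum 875
Optimal location: mile 10.

x = 10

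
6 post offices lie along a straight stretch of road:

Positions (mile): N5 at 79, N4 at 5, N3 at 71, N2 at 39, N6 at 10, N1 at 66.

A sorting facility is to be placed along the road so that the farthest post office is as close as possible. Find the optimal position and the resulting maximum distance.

location 42, max distance 37

The 1-center on a line is the midpoint of the two extreme points: leftmost at 5, rightmost at 79.
Optimal location = (5 + 79)/2 = 42; maximum distance = (79 − 5)/2 = 37.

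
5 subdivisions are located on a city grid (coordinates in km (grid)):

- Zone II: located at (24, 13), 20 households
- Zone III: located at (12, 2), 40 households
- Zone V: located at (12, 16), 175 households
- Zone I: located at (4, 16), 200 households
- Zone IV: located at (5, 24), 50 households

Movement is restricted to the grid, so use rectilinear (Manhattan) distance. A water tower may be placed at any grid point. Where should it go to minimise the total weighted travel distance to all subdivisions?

Manhattan distance separates: Σwᵢ(|x−xᵢ|+|y−yᵢ|) = Σwᵢ|x−xᵢ| + Σwᵢ|y−yᵢ|, so x and y are optimised independently as 1-D weighted medians.
Total weight W = 485; half = 242.5.
x-coordinate, sorted with cumulative weight:
  x=4 (Zone I, w=200) cum 200
  x=5 (Zone IV, w=50) cum 250  ← median
  x=12 (Zone III, w=40) cum 290
  x=12 (Zone V, w=175) cum 465
  x=24 (Zone II, w=20) cum 485
⇒ x* = 5
y-coordinate, sorted with cumulative weight:
  y=2 (Zone III, w=40) cum 40
  y=13 (Zone II, w=20) cum 60
  y=16 (Zone V, w=175) cum 235
  y=16 (Zone I, w=200) cum 435  ← median
  y=24 (Zone IV, w=50) cum 485
⇒ y* = 16

(5, 16)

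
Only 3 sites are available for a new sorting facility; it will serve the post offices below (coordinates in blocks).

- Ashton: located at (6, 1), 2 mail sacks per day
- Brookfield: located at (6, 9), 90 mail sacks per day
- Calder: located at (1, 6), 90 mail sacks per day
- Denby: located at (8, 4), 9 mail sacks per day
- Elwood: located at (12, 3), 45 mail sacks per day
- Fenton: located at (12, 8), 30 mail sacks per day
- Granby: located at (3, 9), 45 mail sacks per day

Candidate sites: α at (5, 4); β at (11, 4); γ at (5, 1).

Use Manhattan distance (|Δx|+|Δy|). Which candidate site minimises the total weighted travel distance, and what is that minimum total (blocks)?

Total weighted distance at each candidate:
  α (5, 4): total = 2120
  β (11, 4): total = 2848
  γ (5, 1): total = 2951
Minimum is at α with total 2120 blocks.

α, total 2120 blocks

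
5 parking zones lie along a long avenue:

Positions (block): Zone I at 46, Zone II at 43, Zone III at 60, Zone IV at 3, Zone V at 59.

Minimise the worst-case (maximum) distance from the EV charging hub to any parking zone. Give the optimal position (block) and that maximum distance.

The 1-center on a line is the midpoint of the two extreme points: leftmost at 3, rightmost at 60.
Optimal location = (3 + 60)/2 = 31.5; maximum distance = (60 − 3)/2 = 28.5.

location 31.5, max distance 28.5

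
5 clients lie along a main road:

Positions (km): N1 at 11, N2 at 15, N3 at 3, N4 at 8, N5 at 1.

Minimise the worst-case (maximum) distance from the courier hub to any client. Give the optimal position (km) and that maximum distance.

location 8, max distance 7

The 1-center on a line is the midpoint of the two extreme points: leftmost at 1, rightmost at 15.
Optimal location = (1 + 15)/2 = 8; maximum distance = (15 − 1)/2 = 7.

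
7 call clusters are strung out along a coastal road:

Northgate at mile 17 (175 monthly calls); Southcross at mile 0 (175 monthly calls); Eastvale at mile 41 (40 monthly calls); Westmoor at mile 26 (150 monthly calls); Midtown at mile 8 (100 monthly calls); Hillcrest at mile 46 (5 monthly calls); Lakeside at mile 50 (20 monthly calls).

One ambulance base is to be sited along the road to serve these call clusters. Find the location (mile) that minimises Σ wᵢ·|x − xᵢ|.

For a sum of weighted absolute distances on a line, the optimum is the weighted median (not the mean). Total weight W = 665; half-weight = 332.5.
Sort by position and accumulate weight:
  mile 0 (Southcross, w=175) → cum 175
  mile 8 (Midtown, w=100) → cum 275
  mile 17 (Northgate, w=175) → cum 450  ≥ 332.5 → median here
  mile 26 (Westmoor, w=150) → cum 600
  mile 41 (Eastvale, w=40) → cum 640
  mile 46 (Hillcrest, w=5) → cum 645
  mile 50 (Lakeside, w=20) → cum 665
Optimal location: mile 17.

x = 17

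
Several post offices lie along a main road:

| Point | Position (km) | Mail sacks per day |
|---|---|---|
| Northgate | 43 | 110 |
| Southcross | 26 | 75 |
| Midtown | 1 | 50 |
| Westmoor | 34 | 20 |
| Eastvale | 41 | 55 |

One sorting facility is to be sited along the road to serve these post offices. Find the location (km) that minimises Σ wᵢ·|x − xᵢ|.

For a sum of weighted absolute distances on a line, the optimum is the weighted median (not the mean). Total weight W = 310; half-weight = 155.
Sort by position and accumulate weight:
  km 1 (Midtown, w=50) → cum 50
  km 26 (Southcross, w=75) → cum 125
  km 34 (Westmoor, w=20) → cum 145
  km 41 (Eastvale, w=55) → cum 200  ≥ 155 → median here
  km 43 (Northgate, w=110) → cum 310
Optimal location: km 41.

x = 41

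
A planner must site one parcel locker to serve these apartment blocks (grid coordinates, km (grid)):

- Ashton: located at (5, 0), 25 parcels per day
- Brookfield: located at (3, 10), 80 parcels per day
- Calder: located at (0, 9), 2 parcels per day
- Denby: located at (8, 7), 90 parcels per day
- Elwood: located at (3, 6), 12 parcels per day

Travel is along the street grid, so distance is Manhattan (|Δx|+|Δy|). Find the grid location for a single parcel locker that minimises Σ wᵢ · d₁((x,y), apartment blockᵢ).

(5, 7)

Manhattan distance separates: Σwᵢ(|x−xᵢ|+|y−yᵢ|) = Σwᵢ|x−xᵢ| + Σwᵢ|y−yᵢ|, so x and y are optimised independently as 1-D weighted medians.
Total weight W = 209; half = 104.5.
x-coordinate, sorted with cumulative weight:
  x=0 (Calder, w=2) cum 2
  x=3 (Brookfield, w=80) cum 82
  x=3 (Elwood, w=12) cum 94
  x=5 (Ashton, w=25) cum 119  ← median
  x=8 (Denby, w=90) cum 209
⇒ x* = 5
y-coordinate, sorted with cumulative weight:
  y=0 (Ashton, w=25) cum 25
  y=6 (Elwood, w=12) cum 37
  y=7 (Denby, w=90) cum 127  ← median
  y=9 (Calder, w=2) cum 129
  y=10 (Brookfield, w=80) cum 209
⇒ y* = 7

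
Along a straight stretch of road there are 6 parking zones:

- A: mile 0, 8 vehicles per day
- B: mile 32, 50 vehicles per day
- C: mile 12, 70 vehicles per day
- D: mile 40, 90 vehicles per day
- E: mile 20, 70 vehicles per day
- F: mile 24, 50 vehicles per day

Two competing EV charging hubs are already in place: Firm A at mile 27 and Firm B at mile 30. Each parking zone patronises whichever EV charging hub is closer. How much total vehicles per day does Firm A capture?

The indifferent point is the midpoint (27+30)/2 = 28.5; parking zones left of it (closer to Firm A at 27) go to Firm A, those right go to Firm B.
  A at 0 (w=8) → Firm A
  C at 12 (w=70) → Firm A
  E at 20 (w=70) → Firm A
  F at 24 (w=50) → Firm A
  B at 32 (w=50) → Firm B
  D at 40 (w=90) → Firm B
Firm A captures 198; Firm B captures 140.

198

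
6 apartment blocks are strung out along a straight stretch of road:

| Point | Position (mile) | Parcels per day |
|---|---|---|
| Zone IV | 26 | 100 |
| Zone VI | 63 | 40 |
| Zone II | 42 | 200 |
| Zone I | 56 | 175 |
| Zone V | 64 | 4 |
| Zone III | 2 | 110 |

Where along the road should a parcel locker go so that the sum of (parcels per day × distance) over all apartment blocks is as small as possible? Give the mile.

x = 42

For a sum of weighted absolute distances on a line, the optimum is the weighted median (not the mean). Total weight W = 629; half-weight = 314.5.
Sort by position and accumulate weight:
  mile 2 (Zone III, w=110) → cum 110
  mile 26 (Zone IV, w=100) → cum 210
  mile 42 (Zone II, w=200) → cum 410  ≥ 314.5 → median here
  mile 56 (Zone I, w=175) → cum 585
  mile 63 (Zone VI, w=40) → cum 625
  mile 64 (Zone V, w=4) → cum 629
Optimal location: mile 42.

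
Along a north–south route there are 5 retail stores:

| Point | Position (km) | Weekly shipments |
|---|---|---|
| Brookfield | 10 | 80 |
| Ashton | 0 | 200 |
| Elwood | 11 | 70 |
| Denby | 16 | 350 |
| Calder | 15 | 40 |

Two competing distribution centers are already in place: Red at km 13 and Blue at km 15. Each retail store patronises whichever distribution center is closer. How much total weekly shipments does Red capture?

350

The indifferent point is the midpoint (13+15)/2 = 14; retail stores left of it (closer to Red at 13) go to Red, those right go to Blue.
  Ashton at 0 (w=200) → Red
  Brookfield at 10 (w=80) → Red
  Elwood at 11 (w=70) → Red
  Calder at 15 (w=40) → Blue
  Denby at 16 (w=350) → Blue
Red captures 350; Blue captures 390.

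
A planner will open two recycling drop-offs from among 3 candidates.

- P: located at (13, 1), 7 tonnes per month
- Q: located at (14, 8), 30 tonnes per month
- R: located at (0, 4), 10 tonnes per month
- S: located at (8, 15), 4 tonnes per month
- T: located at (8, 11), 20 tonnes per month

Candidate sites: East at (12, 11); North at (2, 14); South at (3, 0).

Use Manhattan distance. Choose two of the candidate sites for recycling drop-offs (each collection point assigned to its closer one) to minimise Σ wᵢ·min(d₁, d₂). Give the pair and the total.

Evaluate every pair (each demand assigned to the nearer of the two):
  {East, South}: total = 409
  {East, North}: total = 455
  {North, South}: total = 895
Best pair: {East, South} with total 409.

{East, South}, total 409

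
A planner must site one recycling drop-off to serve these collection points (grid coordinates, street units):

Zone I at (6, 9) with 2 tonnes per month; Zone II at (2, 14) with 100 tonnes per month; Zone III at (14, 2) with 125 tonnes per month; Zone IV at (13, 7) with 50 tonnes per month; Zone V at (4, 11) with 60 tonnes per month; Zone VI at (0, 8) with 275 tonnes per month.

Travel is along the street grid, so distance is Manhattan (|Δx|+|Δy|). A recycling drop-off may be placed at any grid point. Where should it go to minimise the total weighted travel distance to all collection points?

Manhattan distance separates: Σwᵢ(|x−xᵢ|+|y−yᵢ|) = Σwᵢ|x−xᵢ| + Σwᵢ|y−yᵢ|, so x and y are optimised independently as 1-D weighted medians.
Total weight W = 612; half = 306.
x-coordinate, sorted with cumulative weight:
  x=0 (Zone VI, w=275) cum 275
  x=2 (Zone II, w=100) cum 375  ← median
  x=4 (Zone V, w=60) cum 435
  x=6 (Zone I, w=2) cum 437
  x=13 (Zone IV, w=50) cum 487
  x=14 (Zone III, w=125) cum 612
⇒ x* = 2
y-coordinate, sorted with cumulative weight:
  y=2 (Zone III, w=125) cum 125
  y=7 (Zone IV, w=50) cum 175
  y=8 (Zone VI, w=275) cum 450  ← median
  y=9 (Zone I, w=2) cum 452
  y=11 (Zone V, w=60) cum 512
  y=14 (Zone II, w=100) cum 612
⇒ y* = 8

(2, 8)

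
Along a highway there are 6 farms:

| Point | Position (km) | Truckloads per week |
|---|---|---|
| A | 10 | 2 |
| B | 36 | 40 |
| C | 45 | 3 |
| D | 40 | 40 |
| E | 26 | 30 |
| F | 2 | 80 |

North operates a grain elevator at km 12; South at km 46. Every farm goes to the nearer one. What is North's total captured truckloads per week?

The indifferent point is the midpoint (12+46)/2 = 29; farms left of it (closer to North at 12) go to North, those right go to South.
  F at 2 (w=80) → North
  A at 10 (w=2) → North
  E at 26 (w=30) → North
  B at 36 (w=40) → South
  D at 40 (w=40) → South
  C at 45 (w=3) → South
North captures 112; South captures 83.

112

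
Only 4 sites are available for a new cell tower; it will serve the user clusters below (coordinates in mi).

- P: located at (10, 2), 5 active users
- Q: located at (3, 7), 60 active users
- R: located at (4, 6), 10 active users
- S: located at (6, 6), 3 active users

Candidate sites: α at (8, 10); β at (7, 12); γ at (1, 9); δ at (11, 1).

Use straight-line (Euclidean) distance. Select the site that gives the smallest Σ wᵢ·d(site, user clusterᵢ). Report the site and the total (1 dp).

Total weighted distance at each candidate:
  α (8, 10): total = 461.1
  β (7, 12): total = 521.7
  γ (1, 9): total = 286.6
  δ (11, 1): total = 714.3
Minimum is at γ with total 286.6 mi.

γ, total 286.6 mi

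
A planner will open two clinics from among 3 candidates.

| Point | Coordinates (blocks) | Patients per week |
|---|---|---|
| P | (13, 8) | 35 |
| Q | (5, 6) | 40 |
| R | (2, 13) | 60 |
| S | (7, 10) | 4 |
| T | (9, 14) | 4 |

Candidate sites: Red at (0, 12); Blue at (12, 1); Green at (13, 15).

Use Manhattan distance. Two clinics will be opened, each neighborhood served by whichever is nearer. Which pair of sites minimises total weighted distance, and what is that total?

Evaluate every pair (each demand assigned to the nearer of the two):
  {Red, Green}: total = 921
  {Red, Blue}: total = 980
  {Blue, Green}: total = 1569
Best pair: {Red, Green} with total 921.

{Red, Green}, total 921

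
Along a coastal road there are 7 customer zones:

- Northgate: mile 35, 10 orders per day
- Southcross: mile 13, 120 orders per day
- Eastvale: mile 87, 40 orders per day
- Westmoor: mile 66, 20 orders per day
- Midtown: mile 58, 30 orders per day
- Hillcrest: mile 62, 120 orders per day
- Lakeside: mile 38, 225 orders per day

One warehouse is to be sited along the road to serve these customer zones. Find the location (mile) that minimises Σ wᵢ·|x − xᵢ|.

For a sum of weighted absolute distances on a line, the optimum is the weighted median (not the mean). Total weight W = 565; half-weight = 282.5.
Sort by position and accumulate weight:
  mile 13 (Southcross, w=120) → cum 120
  mile 35 (Northgate, w=10) → cum 130
  mile 38 (Lakeside, w=225) → cum 355  ≥ 282.5 → median here
  mile 58 (Midtown, w=30) → cum 385
  mile 62 (Hillcrest, w=120) → cum 505
  mile 66 (Westmoor, w=20) → cum 525
  mile 87 (Eastvale, w=40) → cum 565
Optimal location: mile 38.

x = 38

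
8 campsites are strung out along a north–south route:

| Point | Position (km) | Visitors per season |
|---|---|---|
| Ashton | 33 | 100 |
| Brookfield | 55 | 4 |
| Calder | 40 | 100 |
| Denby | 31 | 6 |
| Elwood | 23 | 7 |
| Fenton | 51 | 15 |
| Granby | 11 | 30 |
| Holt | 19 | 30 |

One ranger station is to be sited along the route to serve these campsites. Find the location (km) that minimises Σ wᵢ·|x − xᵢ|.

For a sum of weighted absolute distances on a line, the optimum is the weighted median (not the mean). Total weight W = 292; half-weight = 146.
Sort by position and accumulate weight:
  km 11 (Granby, w=30) → cum 30
  km 19 (Holt, w=30) → cum 60
  km 23 (Elwood, w=7) → cum 67
  km 31 (Denby, w=6) → cum 73
  km 33 (Ashton, w=100) → cum 173  ≥ 146 → median here
  km 40 (Calder, w=100) → cum 273
  km 51 (Fenton, w=15) → cum 288
  km 55 (Brookfield, w=4) → cum 292
Optimal location: km 33.

x = 33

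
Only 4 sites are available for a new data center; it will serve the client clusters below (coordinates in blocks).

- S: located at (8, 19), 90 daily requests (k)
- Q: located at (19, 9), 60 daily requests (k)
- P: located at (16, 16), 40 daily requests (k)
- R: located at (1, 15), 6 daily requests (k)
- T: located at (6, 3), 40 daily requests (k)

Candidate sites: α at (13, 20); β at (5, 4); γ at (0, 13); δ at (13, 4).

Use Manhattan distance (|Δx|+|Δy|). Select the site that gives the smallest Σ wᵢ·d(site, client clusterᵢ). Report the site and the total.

Total weighted distance at each candidate:
  α (13, 20): total = 2902
  β (5, 4): total = 3850
  γ (0, 13): total = 4058
  δ (13, 4): total = 3518
Minimum is at α with total 2902 blocks.

α, total 2902 blocks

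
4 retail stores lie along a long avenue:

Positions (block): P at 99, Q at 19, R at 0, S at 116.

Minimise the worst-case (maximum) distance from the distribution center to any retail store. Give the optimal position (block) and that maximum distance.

The 1-center on a line is the midpoint of the two extreme points: leftmost at 0, rightmost at 116.
Optimal location = (0 + 116)/2 = 58; maximum distance = (116 − 0)/2 = 58.

location 58, max distance 58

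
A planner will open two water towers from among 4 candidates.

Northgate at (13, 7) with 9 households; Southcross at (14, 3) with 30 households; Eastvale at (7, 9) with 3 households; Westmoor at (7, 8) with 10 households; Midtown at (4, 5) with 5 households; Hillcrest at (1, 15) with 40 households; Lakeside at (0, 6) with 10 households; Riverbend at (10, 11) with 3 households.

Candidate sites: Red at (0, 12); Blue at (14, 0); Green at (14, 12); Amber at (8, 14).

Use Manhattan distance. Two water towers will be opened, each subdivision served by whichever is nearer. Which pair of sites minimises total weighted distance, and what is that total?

Evaluate every pair (each demand assigned to the nearer of the two):
  {Red, Blue}: total = 610
  {Red, Green}: total = 754
  {Blue, Amber}: total = 810
  {Green, Amber}: total = 972
  {Red, Amber}: total = 996
  {Blue, Green}: total = 1214
Best pair: {Red, Blue} with total 610.

{Red, Blue}, total 610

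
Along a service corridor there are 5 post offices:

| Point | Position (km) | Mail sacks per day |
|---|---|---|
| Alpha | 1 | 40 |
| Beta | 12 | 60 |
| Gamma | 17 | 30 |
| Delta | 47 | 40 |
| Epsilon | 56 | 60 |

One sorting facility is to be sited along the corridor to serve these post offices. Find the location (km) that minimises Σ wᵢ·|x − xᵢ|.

For a sum of weighted absolute distances on a line, the optimum is the weighted median (not the mean). Total weight W = 230; half-weight = 115.
Sort by position and accumulate weight:
  km 1 (Alpha, w=40) → cum 40
  km 12 (Beta, w=60) → cum 100
  km 17 (Gamma, w=30) → cum 130  ≥ 115 → median here
  km 47 (Delta, w=40) → cum 170
  km 56 (Epsilon, w=60) → cum 230
Optimal location: km 17.

x = 17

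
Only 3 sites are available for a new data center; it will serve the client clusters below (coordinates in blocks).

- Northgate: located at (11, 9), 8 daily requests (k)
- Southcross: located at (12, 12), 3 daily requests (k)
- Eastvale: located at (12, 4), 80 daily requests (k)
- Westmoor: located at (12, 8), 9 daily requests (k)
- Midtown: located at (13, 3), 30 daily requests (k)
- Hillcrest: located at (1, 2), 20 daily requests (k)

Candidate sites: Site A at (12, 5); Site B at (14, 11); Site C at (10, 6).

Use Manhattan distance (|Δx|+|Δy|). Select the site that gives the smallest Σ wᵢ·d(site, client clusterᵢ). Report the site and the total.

Total weighted distance at each candidate:
  Site A (12, 5): total = 538
  Site B (14, 11): total = 1524
  Site C (10, 6): total = 852
Minimum is at Site A with total 538 blocks.

Site A, total 538 blocks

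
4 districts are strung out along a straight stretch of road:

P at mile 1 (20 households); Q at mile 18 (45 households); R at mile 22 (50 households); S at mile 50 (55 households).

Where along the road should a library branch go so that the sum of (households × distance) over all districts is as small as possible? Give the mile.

x = 22

For a sum of weighted absolute distances on a line, the optimum is the weighted median (not the mean). Total weight W = 170; half-weight = 85.
Sort by position and accumulate weight:
  mile 1 (P, w=20) → cum 20
  mile 18 (Q, w=45) → cum 65
  mile 22 (R, w=50) → cum 115  ≥ 85 → median here
  mile 50 (S, w=55) → cum 170
Optimal location: mile 22.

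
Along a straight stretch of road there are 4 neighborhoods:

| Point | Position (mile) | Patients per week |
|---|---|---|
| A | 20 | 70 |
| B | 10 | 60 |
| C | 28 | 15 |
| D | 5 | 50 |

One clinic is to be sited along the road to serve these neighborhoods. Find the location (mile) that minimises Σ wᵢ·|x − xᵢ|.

For a sum of weighted absolute distances on a line, the optimum is the weighted median (not the mean). Total weight W = 195; half-weight = 97.5.
Sort by position and accumulate weight:
  mile 5 (D, w=50) → cum 50
  mile 10 (B, w=60) → cum 110  ≥ 97.5 → median here
  mile 20 (A, w=70) → cum 180
  mile 28 (C, w=15) → cum 195
Optimal location: mile 10.

x = 10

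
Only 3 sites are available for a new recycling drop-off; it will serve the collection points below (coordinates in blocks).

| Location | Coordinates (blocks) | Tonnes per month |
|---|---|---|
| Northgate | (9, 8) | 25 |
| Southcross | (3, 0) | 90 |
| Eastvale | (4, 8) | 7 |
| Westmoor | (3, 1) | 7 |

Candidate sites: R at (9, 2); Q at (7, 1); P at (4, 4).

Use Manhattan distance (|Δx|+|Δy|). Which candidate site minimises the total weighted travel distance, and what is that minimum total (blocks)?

P, total 731 blocks

Total weighted distance at each candidate:
  R (9, 2): total = 996
  Q (7, 1): total = 773
  P (4, 4): total = 731
Minimum is at P with total 731 blocks.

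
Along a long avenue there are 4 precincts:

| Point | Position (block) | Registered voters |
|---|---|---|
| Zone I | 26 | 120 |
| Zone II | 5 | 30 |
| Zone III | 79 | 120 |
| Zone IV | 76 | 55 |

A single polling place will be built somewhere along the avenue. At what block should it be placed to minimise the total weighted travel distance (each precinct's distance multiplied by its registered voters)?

For a sum of weighted absolute distances on a line, the optimum is the weighted median (not the mean). Total weight W = 325; half-weight = 162.5.
Sort by position and accumulate weight:
  block 5 (Zone II, w=30) → cum 30
  block 26 (Zone I, w=120) → cum 150
  block 76 (Zone IV, w=55) → cum 205  ≥ 162.5 → median here
  block 79 (Zone III, w=120) → cum 325
Optimal location: block 76.

x = 76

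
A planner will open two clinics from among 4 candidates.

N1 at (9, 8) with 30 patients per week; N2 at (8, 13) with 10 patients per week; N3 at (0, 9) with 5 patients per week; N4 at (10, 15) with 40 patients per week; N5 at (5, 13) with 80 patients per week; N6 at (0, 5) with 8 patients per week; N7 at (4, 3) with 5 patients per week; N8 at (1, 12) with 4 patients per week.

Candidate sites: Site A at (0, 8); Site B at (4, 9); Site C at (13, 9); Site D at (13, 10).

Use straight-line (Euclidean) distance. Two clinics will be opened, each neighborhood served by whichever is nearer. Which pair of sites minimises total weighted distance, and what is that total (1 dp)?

Evaluate every pair (each demand assigned to the nearer of the two):
  {Site B, Site D}: total = 866.0
  {Site B, Site C}: total = 890.7
  {Site A, Site B}: total = 954.3
  {Site A, Site D}: total = 1068.9
  {Site A, Site C}: total = 1099.2
  {Site C, Site D}: total = 1375.3
Best pair: {Site B, Site D} with total 866.0.

{Site B, Site D}, total 866.0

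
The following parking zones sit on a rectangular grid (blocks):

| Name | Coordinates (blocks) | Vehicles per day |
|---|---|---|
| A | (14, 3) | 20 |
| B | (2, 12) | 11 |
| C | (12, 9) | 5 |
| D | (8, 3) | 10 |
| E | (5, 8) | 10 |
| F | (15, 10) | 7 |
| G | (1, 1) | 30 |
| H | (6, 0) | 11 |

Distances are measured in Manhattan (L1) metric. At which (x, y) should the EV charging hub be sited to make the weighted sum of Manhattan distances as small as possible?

Manhattan distance separates: Σwᵢ(|x−xᵢ|+|y−yᵢ|) = Σwᵢ|x−xᵢ| + Σwᵢ|y−yᵢ|, so x and y are optimised independently as 1-D weighted medians.
Total weight W = 104; half = 52.
x-coordinate, sorted with cumulative weight:
  x=1 (G, w=30) cum 30
  x=2 (B, w=11) cum 41
  x=5 (E, w=10) cum 51
  x=6 (H, w=11) cum 62  ← median
  x=8 (D, w=10) cum 72
  x=12 (C, w=5) cum 77
  x=14 (A, w=20) cum 97
  x=15 (F, w=7) cum 104
⇒ x* = 6
y-coordinate, sorted with cumulative weight:
  y=0 (H, w=11) cum 11
  y=1 (G, w=30) cum 41
  y=3 (A, w=20) cum 61  ← median
  y=3 (D, w=10) cum 71
  y=8 (E, w=10) cum 81
  y=9 (C, w=5) cum 86
  y=10 (F, w=7) cum 93
  y=12 (B, w=11) cum 104
⇒ y* = 3

(6, 3)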